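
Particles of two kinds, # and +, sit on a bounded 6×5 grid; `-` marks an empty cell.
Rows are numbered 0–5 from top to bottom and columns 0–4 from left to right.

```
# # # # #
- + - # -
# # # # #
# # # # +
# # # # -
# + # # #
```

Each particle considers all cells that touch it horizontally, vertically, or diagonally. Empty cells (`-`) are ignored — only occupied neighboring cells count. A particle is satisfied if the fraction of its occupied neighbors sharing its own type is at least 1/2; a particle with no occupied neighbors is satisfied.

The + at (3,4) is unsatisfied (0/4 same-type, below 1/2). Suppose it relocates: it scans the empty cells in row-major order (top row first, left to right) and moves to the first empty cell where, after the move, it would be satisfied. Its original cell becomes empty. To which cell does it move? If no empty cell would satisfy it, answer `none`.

none

Vacating (3,4). Empty cells in order:
  (1,0): 1/5 same-type → still unsatisfied.
  (1,2): 1/8 same-type → still unsatisfied.
  (1,4): 0/5 same-type → still unsatisfied.
  (4,4): 0/4 same-type → still unsatisfied.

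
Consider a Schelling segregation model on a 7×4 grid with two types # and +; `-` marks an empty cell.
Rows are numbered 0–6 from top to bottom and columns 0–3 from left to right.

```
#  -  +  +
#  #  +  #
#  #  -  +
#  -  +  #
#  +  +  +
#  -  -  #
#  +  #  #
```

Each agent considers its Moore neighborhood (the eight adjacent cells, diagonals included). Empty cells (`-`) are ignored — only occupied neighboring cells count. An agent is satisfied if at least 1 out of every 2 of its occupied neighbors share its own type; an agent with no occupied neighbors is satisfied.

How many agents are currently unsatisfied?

(0,0)# 2/2 satisfied
(0,2)+ 2/4 satisfied
(0,3)+ 2/3 satisfied
(1,0)# 4/4 satisfied
(1,1)# 4/6 satisfied
(1,2)+ 3/6 satisfied
(1,3)# 0/4 not
(2,0)# 4/4 satisfied
(2,1)# 4/6 satisfied
(2,3)+ 2/4 satisfied
(3,0)# 3/4 satisfied
(3,2)+ 4/6 satisfied
(3,3)# 0/4 not
(4,0)# 2/3 satisfied
(4,1)+ 2/5 not
(4,2)+ 3/5 satisfied
(4,3)+ 2/4 satisfied
(5,0)# 2/4 satisfied
(5,3)# 2/4 satisfied
(6,0)# 1/2 satisfied
(6,1)+ 0/3 not
(6,2)# 2/3 satisfied
(6,3)# 2/2 satisfied
Unsatisfied: (1,3), (3,3), (4,1), (6,1) — 4 in total.

4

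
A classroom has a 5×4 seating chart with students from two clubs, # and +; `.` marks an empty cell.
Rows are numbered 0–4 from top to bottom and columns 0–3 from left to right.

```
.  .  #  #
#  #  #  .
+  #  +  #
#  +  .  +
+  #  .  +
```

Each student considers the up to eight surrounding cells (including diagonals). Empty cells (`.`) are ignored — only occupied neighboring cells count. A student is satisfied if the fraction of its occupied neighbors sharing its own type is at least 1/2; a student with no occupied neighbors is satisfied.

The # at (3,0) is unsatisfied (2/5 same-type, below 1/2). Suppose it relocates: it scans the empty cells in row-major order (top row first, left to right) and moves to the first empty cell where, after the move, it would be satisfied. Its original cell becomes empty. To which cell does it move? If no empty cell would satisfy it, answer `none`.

(0,0)

Vacating (3,0). Empty cells in order:
  (0,0): 2/2 same-type → satisfied — stop here.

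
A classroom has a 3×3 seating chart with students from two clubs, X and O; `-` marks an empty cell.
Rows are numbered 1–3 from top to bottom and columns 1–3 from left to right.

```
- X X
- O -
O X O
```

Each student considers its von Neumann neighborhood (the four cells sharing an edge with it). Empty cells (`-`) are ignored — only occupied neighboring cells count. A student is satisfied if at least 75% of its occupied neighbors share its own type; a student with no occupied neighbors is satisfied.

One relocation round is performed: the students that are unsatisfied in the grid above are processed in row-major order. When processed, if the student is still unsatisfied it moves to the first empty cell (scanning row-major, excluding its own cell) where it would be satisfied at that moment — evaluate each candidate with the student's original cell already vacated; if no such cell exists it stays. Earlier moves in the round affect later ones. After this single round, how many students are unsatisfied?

4

Initially unsatisfied (in order): (1,2), (2,2), (3,1), (3,2), (3,3).
  (1,2) → (1,1).
  (2,2): no empty cell satisfies it; stays.
  (3,1): no empty cell satisfies it; stays.
  (3,2): no empty cell satisfies it; stays.
  (3,3): no empty cell satisfies it; stays.
Resulting grid:
X - X
- O -
O X O
Unsatisfied now: (2,2), (3,1), (3,2), (3,3).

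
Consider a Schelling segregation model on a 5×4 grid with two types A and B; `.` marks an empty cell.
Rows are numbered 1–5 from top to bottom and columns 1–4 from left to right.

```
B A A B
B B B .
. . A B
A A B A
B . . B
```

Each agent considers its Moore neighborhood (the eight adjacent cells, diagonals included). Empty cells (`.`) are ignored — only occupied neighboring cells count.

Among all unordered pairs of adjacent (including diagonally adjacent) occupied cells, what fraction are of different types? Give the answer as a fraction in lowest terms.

Scan each occupied cell's neighbors to the right and below (and the two forward diagonals) so each pair is counted once.
From row 1: 7 unlike of 11 pairs (running 7/11).
From row 2: 2 unlike of 5 pairs (running 9/16).
From row 3: 3 unlike of 6 pairs (running 12/22).
From row 4: 5 unlike of 7 pairs (running 17/29).
Total adjacent occupied pairs: 29; unlike-type pairs: 17.
17/29 is already in lowest terms.

17/29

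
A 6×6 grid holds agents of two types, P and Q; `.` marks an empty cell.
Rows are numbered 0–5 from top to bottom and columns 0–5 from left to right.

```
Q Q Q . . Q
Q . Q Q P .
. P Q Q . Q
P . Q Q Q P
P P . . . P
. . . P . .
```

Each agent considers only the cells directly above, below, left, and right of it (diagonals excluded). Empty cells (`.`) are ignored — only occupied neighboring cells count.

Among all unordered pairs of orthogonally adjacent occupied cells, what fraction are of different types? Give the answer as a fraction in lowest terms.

Scan each occupied cell's neighbors to the right and below so each pair is counted once.
From row 0: 0 unlike of 4 pairs (running 0/4).
From row 1: 1 unlike of 4 pairs (running 1/8).
From row 2: 2 unlike of 5 pairs (running 3/13).
From row 3: 1 unlike of 5 pairs (running 4/18).
From row 4: 0 unlike of 1 pairs (running 4/19).
Total adjacent occupied pairs: 19; unlike-type pairs: 4.
4/19 is already in lowest terms.

4/19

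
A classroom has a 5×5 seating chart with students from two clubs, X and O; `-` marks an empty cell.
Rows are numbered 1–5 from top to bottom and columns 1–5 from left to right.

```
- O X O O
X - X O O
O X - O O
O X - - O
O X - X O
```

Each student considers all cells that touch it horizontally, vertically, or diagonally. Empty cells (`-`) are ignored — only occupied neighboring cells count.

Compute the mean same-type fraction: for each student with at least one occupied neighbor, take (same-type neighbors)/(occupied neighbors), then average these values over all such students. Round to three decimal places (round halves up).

(1,2)O 0/3
(1,3)X 1/4
(1,4)O 3/5
(1,5)O 3/3
(2,1)X 1/3
(2,3)X 2/6
(2,4)O 5/7
(2,5)O 5/5
(3,1)O 1/4
(3,2)X 3/5
(3,4)O 4/5
(3,5)O 4/4
(4,1)O 2/5
(4,2)X 2/5
(4,5)O 3/4
(5,1)O 1/3
(5,2)X 1/3
(5,4)X 0/2
(5,5)O 1/2
Sum over 19 students: 0/3 + 1/4 + 3/5 + 3/3 + 1/3 + 2/6 + 5/7 + 5/5 + 1/4 + 3/5 + 4/5 + 4/4 + 2/5 + 2/5 + 3/4 + 1/3 + 1/3 + 0/2 + 1/2 = 4031/420; mean = 4031/420 ÷ 19 = 4031/7980 = 0.505137… → 0.505.

0.505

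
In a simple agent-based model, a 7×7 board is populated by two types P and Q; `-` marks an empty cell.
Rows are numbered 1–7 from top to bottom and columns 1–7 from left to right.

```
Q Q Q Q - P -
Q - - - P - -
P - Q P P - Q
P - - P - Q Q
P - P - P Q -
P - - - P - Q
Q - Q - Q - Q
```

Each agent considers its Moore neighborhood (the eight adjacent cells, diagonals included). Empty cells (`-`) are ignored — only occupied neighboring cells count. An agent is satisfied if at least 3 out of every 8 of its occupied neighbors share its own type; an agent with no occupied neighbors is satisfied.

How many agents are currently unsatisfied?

4

(1,1)Q 2/2 ✓
(1,2)Q 3/3 ✓
(1,3)Q 2/2 ✓
(1,4)Q 1/2 ✓
(1,6)P 1/1 ✓
(2,1)Q 2/3 ✓
(2,5)P 3/4 ✓
(3,1)P 1/2 ✓
(3,3)Q 0/2 ✗
(3,4)P 3/4 ✓
(3,5)P 3/4 ✓
(3,7)Q 2/2 ✓
(4,1)P 2/2 ✓
(4,4)P 4/5 ✓
(4,6)Q 3/5 ✓
(4,7)Q 3/3 ✓
(5,1)P 2/2 ✓
(5,3)P 1/1 ✓
(5,5)P 2/4 ✓
(5,6)Q 3/5 ✓
(6,1)P 1/2 ✓
(6,5)P 1/3 ✗
(6,7)Q 2/2 ✓
(7,1)Q 0/1 ✗
(7,3)Q 0/0 ✓
(7,5)Q 0/1 ✗
(7,7)Q 1/1 ✓
Unsatisfied: (3,3), (6,5), (7,1), (7,5) — 4 in total.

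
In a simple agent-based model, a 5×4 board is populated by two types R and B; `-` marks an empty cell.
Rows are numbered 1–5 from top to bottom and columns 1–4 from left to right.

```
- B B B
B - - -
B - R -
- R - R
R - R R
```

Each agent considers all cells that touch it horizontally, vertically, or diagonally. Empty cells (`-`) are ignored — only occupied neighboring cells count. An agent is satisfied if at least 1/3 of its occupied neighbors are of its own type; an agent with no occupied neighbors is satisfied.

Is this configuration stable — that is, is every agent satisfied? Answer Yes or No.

Yes

Row 1: (1,2)B 2/2 satisfied · (1,3)B 2/2 satisfied · (1,4)B 1/1 satisfied
Row 2: (2,1)B 2/2 satisfied
Row 3: (3,1)B 1/2 satisfied · (3,3)R 2/2 satisfied
Row 4: (4,2)R 3/4 satisfied · (4,4)R 3/3 satisfied
Row 5: (5,1)R 1/1 satisfied · (5,3)R 3/3 satisfied · (5,4)R 2/2 satisfied
All meet the threshold, so the configuration is stable.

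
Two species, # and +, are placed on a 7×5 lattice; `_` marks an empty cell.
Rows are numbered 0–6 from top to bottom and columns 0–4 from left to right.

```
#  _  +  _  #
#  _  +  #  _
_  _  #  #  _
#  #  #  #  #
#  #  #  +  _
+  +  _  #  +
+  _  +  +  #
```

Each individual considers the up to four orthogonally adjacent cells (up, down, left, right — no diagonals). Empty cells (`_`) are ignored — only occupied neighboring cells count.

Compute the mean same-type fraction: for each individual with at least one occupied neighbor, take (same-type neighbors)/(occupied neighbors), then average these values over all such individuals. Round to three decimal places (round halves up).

0.660

Row 0: (0,0)# 1/1 · (0,2)+ 1/1 · (0,4)# — no occupied neighbors
Row 1: (1,0)# 1/1 · (1,2)+ 1/3 · (1,3)# 1/2
Row 2: (2,2)# 2/3 · (2,3)# 3/3
Row 3: (3,0)# 2/2 · (3,1)# 3/3 · (3,2)# 4/4 · (3,3)# 3/4 · (3,4)# 1/1
Row 4: (4,0)# 2/3 · (4,1)# 3/4 · (4,2)# 2/3 · (4,3)+ 0/3
Row 5: (5,0)+ 2/3 · (5,1)+ 1/2 · (5,3)# 0/3 · (5,4)+ 0/2
Row 6: (6,0)+ 1/1 · (6,2)+ 1/1 · (6,3)+ 1/3 · (6,4)# 0/2
Sum over 24 individuals: 1/1 + 1/1 + 1/1 + 1/3 + 1/2 + 2/3 + 3/3 + 2/2 + 3/3 + 4/4 + 3/4 + 1/1 + 2/3 + 3/4 + 2/3 + 0/3 + 2/3 + 1/2 + 0/3 + 0/2 + 1/1 + 1/1 + 1/3 + 0/2 = 95/6; mean = 95/6 ÷ 24 = 95/144 = 0.659722… → 0.660.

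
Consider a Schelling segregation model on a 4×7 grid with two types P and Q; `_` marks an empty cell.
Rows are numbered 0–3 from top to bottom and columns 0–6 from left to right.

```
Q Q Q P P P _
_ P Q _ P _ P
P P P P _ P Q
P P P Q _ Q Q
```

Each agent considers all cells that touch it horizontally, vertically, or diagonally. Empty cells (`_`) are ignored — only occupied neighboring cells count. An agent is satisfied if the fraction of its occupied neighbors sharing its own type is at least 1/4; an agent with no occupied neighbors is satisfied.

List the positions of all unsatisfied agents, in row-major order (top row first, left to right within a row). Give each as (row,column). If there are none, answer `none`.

(3,3)

(0,0)Q 1/2 satisfied
(0,1)Q 3/4 satisfied
(0,2)Q 2/4 satisfied
(0,3)P 2/4 satisfied
(0,4)P 3/3 satisfied
(0,5)P 3/3 satisfied
(1,1)P 3/7 satisfied
(1,2)Q 2/7 satisfied
(1,4)P 5/5 satisfied
(1,6)P 2/3 satisfied
(2,0)P 4/4 satisfied
(2,1)P 6/7 satisfied
(2,2)P 5/7 satisfied
(2,3)P 3/5 satisfied
(2,5)P 2/5 satisfied
(2,6)Q 2/4 satisfied
(3,0)P 3/3 satisfied
(3,1)P 5/5 satisfied
(3,2)P 4/5 satisfied
(3,3)Q 0/3 not
(3,5)Q 2/3 satisfied
(3,6)Q 2/3 satisfied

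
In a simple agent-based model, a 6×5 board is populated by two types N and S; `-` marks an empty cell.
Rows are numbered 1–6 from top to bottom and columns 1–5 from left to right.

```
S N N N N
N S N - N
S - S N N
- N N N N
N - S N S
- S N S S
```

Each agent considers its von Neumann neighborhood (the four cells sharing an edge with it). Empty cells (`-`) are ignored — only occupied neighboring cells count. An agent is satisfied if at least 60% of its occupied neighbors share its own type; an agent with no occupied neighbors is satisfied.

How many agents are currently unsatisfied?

Row 1: (1,1)S 0/2 ✗ · (1,2)N 1/3 ✗ · (1,3)N 3/3 ✓ · (1,4)N 2/2 ✓ · (1,5)N 2/2 ✓
Row 2: (2,1)N 0/3 ✗ · (2,2)S 0/3 ✗ · (2,3)N 1/3 ✗ · (2,5)N 2/2 ✓
Row 3: (3,1)S 0/1 ✗ · (3,3)S 0/3 ✗ · (3,4)N 2/3 ✓ · (3,5)N 3/3 ✓
Row 4: (4,2)N 1/1 ✓ · (4,3)N 2/4 ✗ · (4,4)N 4/4 ✓ · (4,5)N 2/3 ✓
Row 5: (5,1)N 0/0 ✓ · (5,3)S 0/3 ✗ · (5,4)N 1/4 ✗ · (5,5)S 1/3 ✗
Row 6: (6,2)S 0/1 ✗ · (6,3)N 0/3 ✗ · (6,4)S 1/3 ✗ · (6,5)S 2/2 ✓
Unsatisfied: (1,1), (1,2), (2,1), (2,2), (2,3), (3,1), (3,3), (4,3), (5,3), (5,4), (5,5), (6,2), (6,3), (6,4) — 14 in total.

14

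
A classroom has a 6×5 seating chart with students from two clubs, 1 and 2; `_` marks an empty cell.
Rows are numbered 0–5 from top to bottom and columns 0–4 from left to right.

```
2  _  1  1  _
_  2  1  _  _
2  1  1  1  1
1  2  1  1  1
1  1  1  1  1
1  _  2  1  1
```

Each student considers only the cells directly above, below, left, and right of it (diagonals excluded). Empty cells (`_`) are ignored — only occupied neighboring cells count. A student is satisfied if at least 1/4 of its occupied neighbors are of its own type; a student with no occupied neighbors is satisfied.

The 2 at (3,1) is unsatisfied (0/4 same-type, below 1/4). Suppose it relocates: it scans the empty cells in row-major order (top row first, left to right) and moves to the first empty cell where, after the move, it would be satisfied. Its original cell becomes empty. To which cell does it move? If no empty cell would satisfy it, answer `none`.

(0,1)

Vacating (3,1). Empty cells in order:
  (0,1): 2/3 same-type → satisfied — stop here.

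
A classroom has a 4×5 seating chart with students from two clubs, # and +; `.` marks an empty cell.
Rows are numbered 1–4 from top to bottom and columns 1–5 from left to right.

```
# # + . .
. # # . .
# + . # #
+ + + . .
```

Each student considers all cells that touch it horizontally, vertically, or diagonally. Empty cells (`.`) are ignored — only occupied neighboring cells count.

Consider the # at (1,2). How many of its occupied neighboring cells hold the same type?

3

Occupied neighbors of (1,2): (1,1)=#, (1,3)=+, (2,2)=#, (2,3)=#.
Same type (#): 3 of 4.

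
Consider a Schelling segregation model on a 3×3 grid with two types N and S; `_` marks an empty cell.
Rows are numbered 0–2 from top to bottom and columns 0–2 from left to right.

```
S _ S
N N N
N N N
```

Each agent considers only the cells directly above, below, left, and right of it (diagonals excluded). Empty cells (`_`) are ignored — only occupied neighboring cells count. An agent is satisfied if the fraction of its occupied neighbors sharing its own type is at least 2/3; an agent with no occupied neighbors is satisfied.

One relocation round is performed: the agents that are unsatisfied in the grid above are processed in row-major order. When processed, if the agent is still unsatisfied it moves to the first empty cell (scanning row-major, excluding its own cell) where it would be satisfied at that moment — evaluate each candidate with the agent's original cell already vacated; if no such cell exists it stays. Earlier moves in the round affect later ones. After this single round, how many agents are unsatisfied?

2

Initially unsatisfied (in order): (0,0), (0,2).
  (0,0): no empty cell satisfies it; stays.
  (0,2): no empty cell satisfies it; stays.
Resulting grid:
S _ S
N N N
N N N
Unsatisfied now: (0,0), (0,2).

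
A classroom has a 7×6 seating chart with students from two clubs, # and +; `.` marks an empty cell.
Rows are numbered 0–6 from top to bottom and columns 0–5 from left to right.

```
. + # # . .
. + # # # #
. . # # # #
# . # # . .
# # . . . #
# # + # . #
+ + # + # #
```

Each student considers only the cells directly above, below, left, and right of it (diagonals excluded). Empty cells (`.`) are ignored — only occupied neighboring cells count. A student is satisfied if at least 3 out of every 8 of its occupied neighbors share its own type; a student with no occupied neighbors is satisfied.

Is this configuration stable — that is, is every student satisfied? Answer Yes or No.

(0,1)+ 1/2 satisfied
(0,2)# 2/3 satisfied
(0,3)# 2/2 satisfied
(1,1)+ 1/2 satisfied
(1,2)# 3/4 satisfied
(1,3)# 4/4 satisfied
(1,4)# 3/3 satisfied
(1,5)# 2/2 satisfied
(2,2)# 3/3 satisfied
(2,3)# 4/4 satisfied
(2,4)# 3/3 satisfied
(2,5)# 2/2 satisfied
(3,0)# 1/1 satisfied
(3,2)# 2/2 satisfied
(3,3)# 2/2 satisfied
(4,0)# 3/3 satisfied
(4,1)# 2/2 satisfied
(4,5)# 1/1 satisfied
(5,0)# 2/3 satisfied
(5,1)# 2/4 satisfied
(5,2)+ 0/3 not
(5,3)# 0/2 not
(5,5)# 2/2 satisfied
(6,0)+ 1/2 satisfied
(6,1)+ 1/3 not
(6,2)# 0/3 not
(6,3)+ 0/3 not
(6,4)# 1/2 satisfied
(6,5)# 2/2 satisfied
For instance (5,2) has only 0/3 same-type neighbors, below 3/8.

No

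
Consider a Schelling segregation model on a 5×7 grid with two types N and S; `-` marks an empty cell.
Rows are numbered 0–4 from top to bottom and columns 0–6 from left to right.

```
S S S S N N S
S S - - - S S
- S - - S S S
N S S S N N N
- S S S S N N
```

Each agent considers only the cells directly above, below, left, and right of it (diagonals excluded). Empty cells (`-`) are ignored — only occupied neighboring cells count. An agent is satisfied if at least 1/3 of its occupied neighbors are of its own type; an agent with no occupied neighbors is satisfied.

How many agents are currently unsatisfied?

2

Row 0: (0,0)S 2/2 ok · (0,1)S 3/3 ok · (0,2)S 2/2 ok · (0,3)S 1/2 ok · (0,4)N 1/2 ok · (0,5)N 1/3 ok · (0,6)S 1/2 ok
Row 1: (1,0)S 2/2 ok · (1,1)S 3/3 ok · (1,5)S 2/3 ok · (1,6)S 3/3 ok
Row 2: (2,1)S 2/2 ok · (2,4)S 1/2 ok · (2,5)S 3/4 ok · (2,6)S 2/3 ok
Row 3: (3,0)N 0/1 unhappy · (3,1)S 3/4 ok · (3,2)S 3/3 ok · (3,3)S 2/3 ok · (3,4)N 1/4 unhappy · (3,5)N 3/4 ok · (3,6)N 2/3 ok
Row 4: (4,1)S 2/2 ok · (4,2)S 3/3 ok · (4,3)S 3/3 ok · (4,4)S 1/3 ok · (4,5)N 2/3 ok · (4,6)N 2/2 ok
Unsatisfied: (3,0), (3,4) — 2 in total.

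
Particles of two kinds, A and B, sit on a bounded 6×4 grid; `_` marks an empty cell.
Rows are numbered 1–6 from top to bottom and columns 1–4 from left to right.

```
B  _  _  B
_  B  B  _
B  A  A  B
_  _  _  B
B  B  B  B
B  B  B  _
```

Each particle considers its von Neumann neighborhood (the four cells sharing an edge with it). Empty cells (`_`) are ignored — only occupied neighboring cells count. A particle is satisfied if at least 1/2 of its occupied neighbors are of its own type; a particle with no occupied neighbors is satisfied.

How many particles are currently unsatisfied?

Row 1: (1,1)B 0/0 ok · (1,4)B 0/0 ok
Row 2: (2,2)B 1/2 ok · (2,3)B 1/2 ok
Row 3: (3,1)B 0/1 unhappy · (3,2)A 1/3 unhappy · (3,3)A 1/3 unhappy · (3,4)B 1/2 ok
Row 4: (4,4)B 2/2 ok
Row 5: (5,1)B 2/2 ok · (5,2)B 3/3 ok · (5,3)B 3/3 ok · (5,4)B 2/2 ok
Row 6: (6,1)B 2/2 ok · (6,2)B 3/3 ok · (6,3)B 2/2 ok
Unsatisfied: (3,1), (3,2), (3,3) — 3 in total.

3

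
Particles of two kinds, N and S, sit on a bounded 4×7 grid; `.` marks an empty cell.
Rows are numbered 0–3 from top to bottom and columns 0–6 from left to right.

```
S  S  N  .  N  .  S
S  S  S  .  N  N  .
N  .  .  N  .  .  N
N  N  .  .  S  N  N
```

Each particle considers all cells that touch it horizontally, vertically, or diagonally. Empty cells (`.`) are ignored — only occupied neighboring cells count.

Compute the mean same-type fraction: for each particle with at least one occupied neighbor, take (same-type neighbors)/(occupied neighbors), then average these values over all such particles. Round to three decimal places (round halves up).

0.665

(0,0)S 3/3
(0,1)S 4/5
(0,2)N 0/3
(0,4)N 2/2
(0,6)S 0/1
(1,0)S 3/4
(1,1)S 4/6
(1,2)S 2/4
(1,4)N 3/3
(1,5)N 3/4
(2,0)N 2/4
(2,3)N 1/3
(2,6)N 3/3
(3,0)N 2/2
(3,1)N 2/2
(3,4)S 0/2
(3,5)N 2/3
(3,6)N 2/2
Sum over 18 particles: 3/3 + 4/5 + 0/3 + 2/2 + 0/1 + 3/4 + 4/6 + 2/4 + 3/3 + 3/4 + 2/4 + 1/3 + 3/3 + 2/2 + 2/2 + 0/2 + 2/3 + 2/2 = 359/30; mean = 359/30 ÷ 18 = 359/540 = 0.664814… → 0.665.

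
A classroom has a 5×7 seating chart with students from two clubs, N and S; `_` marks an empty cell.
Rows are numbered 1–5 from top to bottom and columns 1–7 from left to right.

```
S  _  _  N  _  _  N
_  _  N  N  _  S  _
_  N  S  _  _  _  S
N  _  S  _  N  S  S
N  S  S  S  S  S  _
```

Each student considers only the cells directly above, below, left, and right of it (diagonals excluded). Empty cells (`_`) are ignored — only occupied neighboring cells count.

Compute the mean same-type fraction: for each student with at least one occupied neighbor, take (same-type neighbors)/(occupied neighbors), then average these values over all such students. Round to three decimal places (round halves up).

0.716

Row 1: (1,1)S — no occupied neighbors · (1,4)N 1/1 · (1,7)N — no occupied neighbors
Row 2: (2,3)N 1/2 · (2,4)N 2/2 · (2,6)S — no occupied neighbors
Row 3: (3,2)N 0/1 · (3,3)S 1/3 · (3,7)S 1/1
Row 4: (4,1)N 1/1 · (4,3)S 2/2 · (4,5)N 0/2 · (4,6)S 2/3 · (4,7)S 2/2
Row 5: (5,1)N 1/2 · (5,2)S 1/2 · (5,3)S 3/3 · (5,4)S 2/2 · (5,5)S 2/3 · (5,6)S 2/2
Sum over 17 students: 1/1 + 1/2 + 2/2 + 0/1 + 1/3 + 1/1 + 1/1 + 2/2 + 0/2 + 2/3 + 2/2 + 1/2 + 1/2 + 3/3 + 2/2 + 2/3 + 2/2 = 73/6; mean = 73/6 ÷ 17 = 73/102 = 0.715686… → 0.716.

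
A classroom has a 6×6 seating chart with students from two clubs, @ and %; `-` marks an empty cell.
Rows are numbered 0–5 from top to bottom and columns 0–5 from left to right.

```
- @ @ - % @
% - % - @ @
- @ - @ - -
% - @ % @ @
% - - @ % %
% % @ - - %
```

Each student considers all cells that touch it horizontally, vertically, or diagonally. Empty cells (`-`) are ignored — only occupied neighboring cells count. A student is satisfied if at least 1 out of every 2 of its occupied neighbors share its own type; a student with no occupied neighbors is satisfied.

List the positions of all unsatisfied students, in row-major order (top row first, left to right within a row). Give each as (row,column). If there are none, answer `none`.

(0,1)@ 1/3 unhappy
(0,2)@ 1/2 ok
(0,4)% 0/3 unhappy
(0,5)@ 2/3 ok
(1,0)% 0/2 unhappy
(1,2)% 0/4 unhappy
(1,4)@ 3/4 ok
(1,5)@ 2/3 ok
(2,1)@ 1/4 unhappy
(2,3)@ 3/5 ok
(3,0)% 1/2 ok
(3,2)@ 3/4 ok
(3,3)% 1/5 unhappy
(3,4)@ 3/6 ok
(3,5)@ 1/3 unhappy
(4,0)% 3/3 ok
(4,3)@ 3/5 ok
(4,4)% 3/6 ok
(4,5)% 2/4 ok
(5,0)% 2/2 ok
(5,1)% 2/3 ok
(5,2)@ 1/2 ok
(5,5)% 2/2 ok

(0,1), (0,4), (1,0), (1,2), (2,1), (3,3), (3,5)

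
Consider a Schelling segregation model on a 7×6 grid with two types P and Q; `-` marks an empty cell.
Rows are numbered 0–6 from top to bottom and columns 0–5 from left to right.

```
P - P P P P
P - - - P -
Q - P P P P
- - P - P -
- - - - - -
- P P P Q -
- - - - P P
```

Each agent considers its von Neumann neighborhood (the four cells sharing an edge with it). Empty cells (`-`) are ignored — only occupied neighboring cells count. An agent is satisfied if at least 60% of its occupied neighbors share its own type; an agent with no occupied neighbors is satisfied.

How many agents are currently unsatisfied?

5

(0,0)P 1/1 ✓
(0,2)P 1/1 ✓
(0,3)P 2/2 ✓
(0,4)P 3/3 ✓
(0,5)P 1/1 ✓
(1,0)P 1/2 ✗
(1,4)P 2/2 ✓
(2,0)Q 0/1 ✗
(2,2)P 2/2 ✓
(2,3)P 2/2 ✓
(2,4)P 4/4 ✓
(2,5)P 1/1 ✓
(3,2)P 1/1 ✓
(3,4)P 1/1 ✓
(5,1)P 1/1 ✓
(5,2)P 2/2 ✓
(5,3)P 1/2 ✗
(5,4)Q 0/2 ✗
(6,4)P 1/2 ✗
(6,5)P 1/1 ✓
Unsatisfied: (1,0), (2,0), (5,3), (5,4), (6,4) — 5 in total.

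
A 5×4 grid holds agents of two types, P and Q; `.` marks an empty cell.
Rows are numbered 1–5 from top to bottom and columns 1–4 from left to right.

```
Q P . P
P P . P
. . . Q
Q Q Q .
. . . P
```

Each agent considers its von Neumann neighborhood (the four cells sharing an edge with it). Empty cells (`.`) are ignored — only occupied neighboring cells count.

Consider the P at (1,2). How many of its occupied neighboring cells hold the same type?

Occupied neighbors of (1,2): (2,2)=P, (1,1)=Q.
Same type (P): 1 of 2.

1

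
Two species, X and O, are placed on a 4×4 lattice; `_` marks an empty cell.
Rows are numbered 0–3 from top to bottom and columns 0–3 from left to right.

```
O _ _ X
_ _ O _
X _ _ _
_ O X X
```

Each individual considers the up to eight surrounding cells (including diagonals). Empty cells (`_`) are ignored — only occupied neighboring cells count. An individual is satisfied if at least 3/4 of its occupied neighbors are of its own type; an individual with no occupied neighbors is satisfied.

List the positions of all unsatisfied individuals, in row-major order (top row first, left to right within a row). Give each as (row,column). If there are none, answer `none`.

Row 0: (0,0)O 0/0 satisfied · (0,3)X 0/1 not
Row 1: (1,2)O 0/1 not
Row 2: (2,0)X 0/1 not
Row 3: (3,1)O 0/2 not · (3,2)X 1/2 not · (3,3)X 1/1 satisfied

(0,3), (1,2), (2,0), (3,1), (3,2)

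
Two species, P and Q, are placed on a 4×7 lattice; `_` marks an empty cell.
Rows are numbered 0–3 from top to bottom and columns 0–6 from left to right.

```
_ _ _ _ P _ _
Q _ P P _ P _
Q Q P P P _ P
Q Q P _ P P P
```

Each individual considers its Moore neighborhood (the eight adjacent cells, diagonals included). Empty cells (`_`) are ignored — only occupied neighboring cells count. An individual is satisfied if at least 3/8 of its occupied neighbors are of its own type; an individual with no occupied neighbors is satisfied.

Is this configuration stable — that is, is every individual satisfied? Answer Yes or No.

Yes

Row 0: (0,4)P 2/2 ✓
Row 1: (1,0)Q 2/2 ✓ · (1,2)P 3/4 ✓ · (1,3)P 5/5 ✓ · (1,5)P 3/3 ✓
Row 2: (2,0)Q 4/4 ✓ · (2,1)Q 4/7 ✓ · (2,2)P 4/6 ✓ · (2,3)P 6/6 ✓ · (2,4)P 5/5 ✓ · (2,6)P 3/3 ✓
Row 3: (3,0)Q 3/3 ✓ · (3,1)Q 3/5 ✓ · (3,2)P 2/4 ✓ · (3,4)P 3/3 ✓ · (3,5)P 4/4 ✓ · (3,6)P 2/2 ✓
All meet the threshold, so the configuration is stable.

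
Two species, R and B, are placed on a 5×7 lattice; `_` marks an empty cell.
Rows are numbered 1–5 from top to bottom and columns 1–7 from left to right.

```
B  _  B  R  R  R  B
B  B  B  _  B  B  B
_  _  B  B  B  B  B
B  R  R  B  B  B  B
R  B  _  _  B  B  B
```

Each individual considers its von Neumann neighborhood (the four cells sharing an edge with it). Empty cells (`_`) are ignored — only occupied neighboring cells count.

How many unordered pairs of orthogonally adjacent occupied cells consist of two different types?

Scan each occupied cell's neighbors to the right and below so each pair is counted once.
From row 1: 4 unlike of 9 pairs (running 4/9).
From row 2: 0 unlike of 8 pairs (running 4/17).
From row 3: 1 unlike of 9 pairs (running 5/26).
From row 4: 4 unlike of 11 pairs (running 9/37).
From row 5: 1 unlike of 3 pairs (running 10/40).
Total adjacent occupied pairs: 40; unlike-type pairs: 10.

10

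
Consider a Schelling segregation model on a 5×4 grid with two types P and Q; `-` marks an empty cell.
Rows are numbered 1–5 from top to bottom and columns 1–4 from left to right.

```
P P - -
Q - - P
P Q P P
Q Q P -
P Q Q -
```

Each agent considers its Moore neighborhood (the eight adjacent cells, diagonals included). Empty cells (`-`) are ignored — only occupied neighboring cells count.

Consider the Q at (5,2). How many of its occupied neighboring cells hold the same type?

Occupied neighbors of (5,2): (4,1)=Q, (4,2)=Q, (4,3)=P, (5,1)=P, (5,3)=Q.
Same type (Q): 3 of 5.

3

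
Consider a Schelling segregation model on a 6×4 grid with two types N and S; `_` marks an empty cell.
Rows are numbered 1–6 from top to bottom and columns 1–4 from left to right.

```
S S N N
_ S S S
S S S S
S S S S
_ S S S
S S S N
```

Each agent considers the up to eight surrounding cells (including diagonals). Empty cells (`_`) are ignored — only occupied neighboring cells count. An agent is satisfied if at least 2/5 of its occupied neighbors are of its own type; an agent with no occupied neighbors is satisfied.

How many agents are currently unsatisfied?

3

Row 1: (1,1)S 2/2 satisfied · (1,2)S 3/4 satisfied · (1,3)N 1/5 not · (1,4)N 1/3 not
Row 2: (2,2)S 6/7 satisfied · (2,3)S 6/8 satisfied · (2,4)S 3/5 satisfied
Row 3: (3,1)S 4/4 satisfied · (3,2)S 7/7 satisfied · (3,3)S 8/8 satisfied · (3,4)S 5/5 satisfied
Row 4: (4,1)S 4/4 satisfied · (4,2)S 7/7 satisfied · (4,3)S 8/8 satisfied · (4,4)S 5/5 satisfied
Row 5: (5,2)S 7/7 satisfied · (5,3)S 7/8 satisfied · (5,4)S 4/5 satisfied
Row 6: (6,1)S 2/2 satisfied · (6,2)S 4/4 satisfied · (6,3)S 4/5 satisfied · (6,4)N 0/3 not
Unsatisfied: (1,3), (1,4), (6,4) — 3 in total.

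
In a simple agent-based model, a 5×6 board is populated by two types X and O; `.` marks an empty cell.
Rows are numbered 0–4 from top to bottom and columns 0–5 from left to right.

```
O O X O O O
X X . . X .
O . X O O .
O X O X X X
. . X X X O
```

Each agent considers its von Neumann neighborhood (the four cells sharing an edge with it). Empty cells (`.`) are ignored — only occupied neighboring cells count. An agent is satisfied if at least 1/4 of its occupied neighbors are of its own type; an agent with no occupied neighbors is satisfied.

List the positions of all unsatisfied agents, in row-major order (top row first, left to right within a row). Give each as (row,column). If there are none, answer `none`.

Row 0: (0,0)O 1/2 ✓ · (0,1)O 1/3 ✓ · (0,2)X 0/2 ✗ · (0,3)O 1/2 ✓ · (0,4)O 2/3 ✓ · (0,5)O 1/1 ✓
Row 1: (1,0)X 1/3 ✓ · (1,1)X 1/2 ✓ · (1,4)X 0/2 ✗
Row 2: (2,0)O 1/2 ✓ · (2,2)X 0/2 ✗ · (2,3)O 1/3 ✓ · (2,4)O 1/3 ✓
Row 3: (3,0)O 1/2 ✓ · (3,1)X 0/2 ✗ · (3,2)O 0/4 ✗ · (3,3)X 2/4 ✓ · (3,4)X 3/4 ✓ · (3,5)X 1/2 ✓
Row 4: (4,2)X 1/2 ✓ · (4,3)X 3/3 ✓ · (4,4)X 2/3 ✓ · (4,5)O 0/2 ✗

(0,2), (1,4), (2,2), (3,1), (3,2), (4,5)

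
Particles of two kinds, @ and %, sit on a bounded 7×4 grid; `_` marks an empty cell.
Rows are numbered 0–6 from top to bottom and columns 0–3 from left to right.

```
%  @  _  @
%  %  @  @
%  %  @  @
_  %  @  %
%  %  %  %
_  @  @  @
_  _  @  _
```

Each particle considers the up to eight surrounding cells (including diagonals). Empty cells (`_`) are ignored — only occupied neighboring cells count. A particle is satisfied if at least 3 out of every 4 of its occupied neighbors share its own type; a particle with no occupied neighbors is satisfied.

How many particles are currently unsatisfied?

16

Row 0: (0,0)% 2/3 unhappy · (0,1)@ 1/4 unhappy · (0,3)@ 2/2 ok
Row 1: (1,0)% 4/5 ok · (1,1)% 4/7 unhappy · (1,2)@ 5/7 unhappy · (1,3)@ 4/4 ok
Row 2: (2,0)% 4/4 ok · (2,1)% 4/7 unhappy · (2,2)@ 4/8 unhappy · (2,3)@ 4/5 ok
Row 3: (3,1)% 5/7 unhappy · (3,2)@ 2/8 unhappy · (3,3)% 2/5 unhappy
Row 4: (4,0)% 2/3 unhappy · (4,1)% 3/6 unhappy · (4,2)% 4/8 unhappy · (4,3)% 2/5 unhappy
Row 5: (5,1)@ 2/5 unhappy · (5,2)@ 3/6 unhappy · (5,3)@ 2/4 unhappy
Row 6: (6,2)@ 3/3 ok
Unsatisfied: (0,0), (0,1), (1,1), (1,2), (2,1), (2,2), (3,1), (3,2), (3,3), (4,0), (4,1), (4,2), (4,3), (5,1), (5,2), (5,3) — 16 in total.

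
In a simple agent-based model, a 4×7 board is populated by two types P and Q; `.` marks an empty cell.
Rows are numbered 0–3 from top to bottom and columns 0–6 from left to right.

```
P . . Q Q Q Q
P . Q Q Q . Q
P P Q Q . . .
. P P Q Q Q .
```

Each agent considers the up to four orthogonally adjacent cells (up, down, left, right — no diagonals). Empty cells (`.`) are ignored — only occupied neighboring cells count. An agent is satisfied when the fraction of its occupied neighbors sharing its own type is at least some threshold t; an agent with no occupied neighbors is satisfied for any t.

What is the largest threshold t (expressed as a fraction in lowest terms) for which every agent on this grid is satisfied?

(0,0)P 1/1
(0,3)Q 2/2
(0,4)Q 3/3
(0,5)Q 2/2
(0,6)Q 2/2
(1,0)P 2/2
(1,2)Q 2/2
(1,3)Q 4/4
(1,4)Q 2/2
(1,6)Q 1/1
(2,0)P 2/2
(2,1)P 2/3
(2,2)Q 2/4
(2,3)Q 3/3
(3,1)P 2/2
(3,2)P 1/3
(3,3)Q 2/3
(3,4)Q 2/2
(3,5)Q 1/1
The smallest same-type fraction is 1/3 at (3,2), which reduces to 1/3. Any threshold above that leaves this agent unsatisfied.

1/3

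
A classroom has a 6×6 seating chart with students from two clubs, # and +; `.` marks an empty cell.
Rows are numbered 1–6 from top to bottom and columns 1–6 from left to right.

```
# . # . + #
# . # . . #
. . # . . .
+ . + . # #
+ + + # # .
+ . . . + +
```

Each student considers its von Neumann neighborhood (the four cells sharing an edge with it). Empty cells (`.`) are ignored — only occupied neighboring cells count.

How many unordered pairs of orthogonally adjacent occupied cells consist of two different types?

4

Scan each occupied cell's neighbors to the right and below so each pair is counted once.
Row 1: #(1,1)–#(2,1)= #(1,3)–#(2,3)= +(1,5)–#(1,6)≠ #(1,6)–#(2,6)=  → 1/4 unlike.
Row 2: #(2,3)–#(3,3)=  → 0/1 unlike.
Row 3: #(3,3)–+(4,3)≠  → 1/1 unlike.
Row 4: +(4,1)–+(5,1)= +(4,3)–+(5,3)= #(4,5)–#(4,6)= #(4,5)–#(5,5)=  → 0/4 unlike.
Row 5: +(5,1)–+(5,2)= +(5,1)–+(6,1)= +(5,2)–+(5,3)= +(5,3)–#(5,4)≠ #(5,4)–#(5,5)= #(5,5)–+(6,5)≠  → 2/6 unlike.
Row 6: +(6,5)–+(6,6)=  → 0/1 unlike.
Total adjacent occupied pairs: 17; unlike-type pairs: 4.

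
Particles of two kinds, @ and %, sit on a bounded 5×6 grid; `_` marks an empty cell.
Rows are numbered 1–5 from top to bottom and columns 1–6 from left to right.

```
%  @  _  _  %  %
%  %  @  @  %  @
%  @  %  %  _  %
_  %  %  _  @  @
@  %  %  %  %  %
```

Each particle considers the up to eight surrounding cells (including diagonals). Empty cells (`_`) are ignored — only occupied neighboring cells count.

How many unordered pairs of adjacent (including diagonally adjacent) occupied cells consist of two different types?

Scan each occupied cell's neighbors to the right and below (and the two forward diagonals) so each pair is counted once.
From row 1: 6 unlike of 12 pairs (running 6/12).
From row 2: 10 unlike of 18 pairs (running 16/30).
From row 3: 7 unlike of 12 pairs (running 23/42).
From row 4: 6 unlike of 13 pairs (running 29/55).
From row 5: 1 unlike of 5 pairs (running 30/60).
Total adjacent occupied pairs: 60; unlike-type pairs: 30.

30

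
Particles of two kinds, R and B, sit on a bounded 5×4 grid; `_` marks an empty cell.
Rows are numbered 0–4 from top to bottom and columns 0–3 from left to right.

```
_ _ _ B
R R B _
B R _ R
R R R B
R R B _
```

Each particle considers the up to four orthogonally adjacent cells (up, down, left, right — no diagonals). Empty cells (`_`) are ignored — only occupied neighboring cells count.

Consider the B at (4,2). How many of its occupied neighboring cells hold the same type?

0

Occupied neighbors of (4,2): (3,2)=R, (4,1)=R.
Same type (B): 0 of 2.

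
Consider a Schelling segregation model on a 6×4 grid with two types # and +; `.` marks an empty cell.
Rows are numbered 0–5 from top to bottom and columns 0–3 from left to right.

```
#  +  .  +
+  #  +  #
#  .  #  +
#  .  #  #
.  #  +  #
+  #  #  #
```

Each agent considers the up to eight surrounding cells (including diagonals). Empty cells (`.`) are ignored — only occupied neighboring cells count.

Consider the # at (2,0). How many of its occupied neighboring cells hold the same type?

Occupied neighbors of (2,0): (1,0)=+, (1,1)=#, (3,0)=#.
Same type (#): 2 of 3.

2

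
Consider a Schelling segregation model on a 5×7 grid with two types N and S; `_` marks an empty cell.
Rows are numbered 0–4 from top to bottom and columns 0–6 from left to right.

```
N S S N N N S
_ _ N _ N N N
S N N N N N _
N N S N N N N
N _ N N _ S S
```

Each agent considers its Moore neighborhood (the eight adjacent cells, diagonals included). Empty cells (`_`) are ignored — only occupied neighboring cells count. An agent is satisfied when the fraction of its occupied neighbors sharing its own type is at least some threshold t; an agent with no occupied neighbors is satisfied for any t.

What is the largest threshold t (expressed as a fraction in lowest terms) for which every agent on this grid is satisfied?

0/1

(0,0)N 0/1
(0,1)S 1/3
(0,2)S 1/3
(0,3)N 3/4
(0,4)N 4/4
(0,5)N 4/5
(0,6)S 0/3
(1,2)N 4/6
(1,4)N 7/7
(1,5)N 6/7
(1,6)N 3/4
(2,0)S 0/3
(2,1)N 4/6
(2,2)N 5/6
(2,3)N 6/7
(2,4)N 7/7
(2,5)N 7/7
(3,0)N 3/4
(3,1)N 5/7
(3,2)S 0/7
(3,3)N 6/7
(3,4)N 6/7
(3,5)N 4/6
(3,6)N 2/4
(4,0)N 2/2
(4,2)N 3/4
(4,3)N 3/4
(4,5)S 1/4
(4,6)S 1/3
The smallest same-type fraction is 0/1 at (0,0), which reduces to 0/1. Any threshold above that leaves this agent unsatisfied.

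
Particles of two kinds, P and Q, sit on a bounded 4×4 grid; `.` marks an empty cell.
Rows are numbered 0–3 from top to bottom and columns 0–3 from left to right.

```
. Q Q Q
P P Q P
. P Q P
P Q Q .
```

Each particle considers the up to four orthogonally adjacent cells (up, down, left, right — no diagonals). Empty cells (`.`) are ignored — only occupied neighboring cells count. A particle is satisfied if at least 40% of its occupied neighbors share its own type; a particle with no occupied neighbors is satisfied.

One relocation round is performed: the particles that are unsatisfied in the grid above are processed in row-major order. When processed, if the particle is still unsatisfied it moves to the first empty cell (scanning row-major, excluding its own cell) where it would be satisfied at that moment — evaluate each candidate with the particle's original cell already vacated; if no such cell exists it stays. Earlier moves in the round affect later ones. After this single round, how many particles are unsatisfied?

Initially unsatisfied (in order): (1,3), (2,1), (3,0), (3,1).
  (1,3) → (0,0).
  (2,1) → (2,0).
  (3,0): now satisfied by earlier moves; stays.
  (3,1): now satisfied by earlier moves; stays.
Resulting grid:
P Q Q Q
P P Q .
P . Q P
P Q Q .
Unsatisfied now: (0,1), (1,1), (2,3).

3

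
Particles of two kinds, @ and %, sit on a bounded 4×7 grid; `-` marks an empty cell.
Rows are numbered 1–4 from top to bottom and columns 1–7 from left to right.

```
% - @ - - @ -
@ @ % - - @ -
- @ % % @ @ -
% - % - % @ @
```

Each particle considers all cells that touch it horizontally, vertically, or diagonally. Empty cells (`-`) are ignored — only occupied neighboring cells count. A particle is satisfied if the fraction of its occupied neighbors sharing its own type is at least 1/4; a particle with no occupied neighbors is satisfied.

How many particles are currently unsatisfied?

(1,1)% 0/2 unhappy
(1,3)@ 1/2 ok
(1,6)@ 1/1 ok
(2,1)@ 2/3 ok
(2,2)@ 3/6 ok
(2,3)% 2/5 ok
(2,6)@ 3/3 ok
(3,2)@ 2/6 ok
(3,3)% 3/5 ok
(3,4)% 4/5 ok
(3,5)@ 3/5 ok
(3,6)@ 4/5 ok
(4,1)% 0/1 unhappy
(4,3)% 2/3 ok
(4,5)% 1/4 ok
(4,6)@ 3/4 ok
(4,7)@ 2/2 ok
Unsatisfied: (1,1), (4,1) — 2 in total.

2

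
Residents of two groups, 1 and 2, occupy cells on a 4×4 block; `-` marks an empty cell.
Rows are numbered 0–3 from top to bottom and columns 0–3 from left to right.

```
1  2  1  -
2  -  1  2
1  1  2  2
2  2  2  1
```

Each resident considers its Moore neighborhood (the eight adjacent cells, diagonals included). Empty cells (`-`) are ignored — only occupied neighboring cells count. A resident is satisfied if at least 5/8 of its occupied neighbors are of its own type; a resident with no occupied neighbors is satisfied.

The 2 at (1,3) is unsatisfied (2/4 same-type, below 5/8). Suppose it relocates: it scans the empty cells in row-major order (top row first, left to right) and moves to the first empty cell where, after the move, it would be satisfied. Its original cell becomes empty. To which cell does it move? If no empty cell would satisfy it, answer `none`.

Vacating (1,3). Empty cells in order:
  (0,3): 0/2 same-type → still unsatisfied.
  (1,1): 3/8 same-type → still unsatisfied.

none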